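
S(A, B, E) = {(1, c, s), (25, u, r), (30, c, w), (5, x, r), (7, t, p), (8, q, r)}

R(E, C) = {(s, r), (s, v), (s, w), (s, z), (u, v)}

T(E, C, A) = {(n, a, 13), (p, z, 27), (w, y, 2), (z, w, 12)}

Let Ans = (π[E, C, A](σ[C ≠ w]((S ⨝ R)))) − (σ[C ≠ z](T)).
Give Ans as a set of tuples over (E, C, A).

Joining S and R on E yields {(1, c, s, r), (1, c, s, v), (1, c, s, w), (1, c, s, z)}.
Filtering on C ≠ w leaves {(1, c, s, r), (1, c, s, v), (1, c, s, z)}.
π[E, C, A]: project onto (E, C, A) → {(s, r, 1), (s, v, 1), (s, z, 1)}
Filtering on C ≠ z leaves {(n, a, 13), (w, y, 2), (z, w, 12)}.
Taking the difference: {(s, r, 1), (s, v, 1), (s, z, 1)}

{(s, r, 1), (s, v, 1), (s, z, 1)}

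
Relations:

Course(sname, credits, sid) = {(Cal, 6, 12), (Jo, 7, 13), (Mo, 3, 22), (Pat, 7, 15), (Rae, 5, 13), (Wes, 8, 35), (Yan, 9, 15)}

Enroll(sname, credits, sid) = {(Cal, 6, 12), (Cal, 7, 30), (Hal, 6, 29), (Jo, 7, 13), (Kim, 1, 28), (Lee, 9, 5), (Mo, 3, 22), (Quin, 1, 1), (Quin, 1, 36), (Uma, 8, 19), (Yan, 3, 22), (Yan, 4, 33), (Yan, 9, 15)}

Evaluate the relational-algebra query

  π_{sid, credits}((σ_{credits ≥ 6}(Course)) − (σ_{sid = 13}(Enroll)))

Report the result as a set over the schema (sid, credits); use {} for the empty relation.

{(12, 6), (15, 7), (15, 9), (35, 8)}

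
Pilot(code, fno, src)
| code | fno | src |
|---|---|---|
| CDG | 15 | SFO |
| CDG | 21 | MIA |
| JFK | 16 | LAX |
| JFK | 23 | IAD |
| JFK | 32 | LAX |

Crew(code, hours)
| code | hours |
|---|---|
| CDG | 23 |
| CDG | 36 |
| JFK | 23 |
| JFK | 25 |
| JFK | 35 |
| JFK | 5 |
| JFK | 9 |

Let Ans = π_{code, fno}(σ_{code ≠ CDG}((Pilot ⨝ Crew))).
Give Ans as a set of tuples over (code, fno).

{(JFK, 16), (JFK, 23), (JFK, 32)}

Joining Pilot and Crew on code yields {(CDG, 15, SFO, 23), (CDG, 15, SFO, 36), (CDG, 21, MIA, 23), (CDG, 21, MIA, 36), (JFK, 16, LAX, 23), (JFK, 16, LAX, 25), (JFK, 16, LAX, 35), (JFK, 16, LAX, 5), (JFK, 16, LAX, 9), (JFK, 23, IAD, 23), (JFK, 23, IAD, 25), (JFK, 23, IAD, 35), (JFK, 23, IAD, 5), (JFK, 23, IAD, 9), (JFK, 32, LAX, 23), (JFK, 32, LAX, 25), (JFK, 32, LAX, 35), (JFK, 32, LAX, 5), (JFK, 32, LAX, 9)}.
Apply σ_{code ≠ CDG}; surviving tuples: {(JFK, 16, LAX, 23), (JFK, 16, LAX, 25), (JFK, 16, LAX, 35), (JFK, 16, LAX, 5), (JFK, 16, LAX, 9), (JFK, 23, IAD, 23), (JFK, 23, IAD, 25), (JFK, 23, IAD, 35), (JFK, 23, IAD, 5), (JFK, 23, IAD, 9), (JFK, 32, LAX, 23), (JFK, 32, LAX, 25), (JFK, 32, LAX, 35), (JFK, 32, LAX, 5), (JFK, 32, LAX, 9)}
Keep only column(s) code, fno (12 duplicate(s) eliminated): {(JFK, 16), (JFK, 23), (JFK, 32)}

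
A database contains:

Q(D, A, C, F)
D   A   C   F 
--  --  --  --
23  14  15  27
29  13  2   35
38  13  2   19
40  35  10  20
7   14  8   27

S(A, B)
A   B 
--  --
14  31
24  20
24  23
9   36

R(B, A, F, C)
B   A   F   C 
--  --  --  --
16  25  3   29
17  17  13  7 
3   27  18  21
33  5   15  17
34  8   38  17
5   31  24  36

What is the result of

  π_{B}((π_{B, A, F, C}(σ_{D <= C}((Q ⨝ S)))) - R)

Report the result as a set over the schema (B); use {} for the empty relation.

{31}

Q ⋈ S (natural join on A): {(23, 14, 15, 27, 31), (7, 14, 8, 27, 31)}
σ[D <= C]: keep tuples satisfying D <= C → {(7, 14, 8, 27, 31)}
π_{B, A, F, C} gives {(31, 14, 27, 8)}.
Taking the difference: {(31, 14, 27, 8)}
π_{B} gives {31}.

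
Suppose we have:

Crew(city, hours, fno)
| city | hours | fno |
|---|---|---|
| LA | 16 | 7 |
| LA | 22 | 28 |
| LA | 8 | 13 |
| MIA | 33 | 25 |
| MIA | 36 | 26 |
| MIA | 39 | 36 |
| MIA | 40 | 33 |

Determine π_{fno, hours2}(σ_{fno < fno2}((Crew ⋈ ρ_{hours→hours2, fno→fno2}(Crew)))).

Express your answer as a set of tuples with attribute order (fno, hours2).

ρ[hours→hours2, fno→fno2]: schema becomes (city, hours2, fno2); tuples unchanged.
Natural join on city: {(LA, 16, 7, 16, 7), (LA, 16, 7, 22, 28), (LA, 16, 7, 8, 13), (LA, 22, 28, 16, 7), (LA, 22, 28, 22, 28), (LA, 22, 28, 8, 13), (LA, 8, 13, 16, 7), (LA, 8, 13, 22, 28), (LA, 8, 13, 8, 13), (MIA, 33, 25, 33, 25), (MIA, 33, 25, 36, 26), (MIA, 33, 25, 39, 36), (MIA, 33, 25, 40, 33), (MIA, 36, 26, 33, 25), (MIA, 36, 26, 36, 26), (MIA, 36, 26, 39, 36), (MIA, 36, 26, 40, 33), (MIA, 39, 36, 33, 25), (MIA, 39, 36, 36, 26), (MIA, 39, 36, 39, 36), (MIA, 39, 36, 40, 33), (MIA, 40, 33, 33, 25), (MIA, 40, 33, 36, 26), (MIA, 40, 33, 39, 36), (MIA, 40, 33, 40, 33)}
σ[fno < fno2]: keep tuples satisfying fno < fno2 → {(LA, 16, 7, 22, 28), (LA, 16, 7, 8, 13), (LA, 8, 13, 22, 28), (MIA, 33, 25, 36, 26), (MIA, 33, 25, 39, 36), (MIA, 33, 25, 40, 33), (MIA, 36, 26, 39, 36), (MIA, 36, 26, 40, 33), (MIA, 40, 33, 39, 36)}
Projecting to fno, hours2: {(13, 22), (25, 36), (25, 39), (25, 40), (26, 39), (26, 40), (33, 39), (7, 22), (7, 8)}

{(13, 22), (25, 36), (25, 39), (25, 40), (26, 39), (26, 40), (33, 39), (7, 22), (7, 8)}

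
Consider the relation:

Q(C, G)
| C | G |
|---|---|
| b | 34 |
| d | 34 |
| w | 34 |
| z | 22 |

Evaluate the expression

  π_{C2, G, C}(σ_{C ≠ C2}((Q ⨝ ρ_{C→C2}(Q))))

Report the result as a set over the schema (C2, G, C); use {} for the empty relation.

{(b, 34, d), (b, 34, w), (d, 34, b), (d, 34, w), (w, 34, b), (w, 34, d)}

ρ[C→C2]: schema becomes (C2, G); tuples unchanged.
Q ⋈ ρ_{C→C2}(Q) (natural join on G): {(b, 34, b), (b, 34, d), (b, 34, w), (d, 34, b), (d, 34, d), (d, 34, w), (w, 34, b), (w, 34, d), (w, 34, w), (z, 22, z)}
Selection C ≠ C2: {(b, 34, d), (b, 34, w), (d, 34, b), (d, 34, w), (w, 34, b), (w, 34, d)}
Projecting to C2, G, C: {(b, 34, d), (b, 34, w), (d, 34, b), (d, 34, w), (w, 34, b), (w, 34, d)}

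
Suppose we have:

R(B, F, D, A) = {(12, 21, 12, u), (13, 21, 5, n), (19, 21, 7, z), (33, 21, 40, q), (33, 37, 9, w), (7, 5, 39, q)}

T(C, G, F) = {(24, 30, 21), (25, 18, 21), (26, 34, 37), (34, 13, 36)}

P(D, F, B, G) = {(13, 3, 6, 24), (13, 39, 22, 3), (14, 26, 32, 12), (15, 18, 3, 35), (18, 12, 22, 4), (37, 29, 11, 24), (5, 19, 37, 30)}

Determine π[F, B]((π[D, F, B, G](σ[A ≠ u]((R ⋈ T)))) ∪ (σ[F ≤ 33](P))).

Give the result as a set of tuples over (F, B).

Joining R and T on F yields {(12, 21, 12, u, 24, 30), (12, 21, 12, u, 25, 18), (13, 21, 5, n, 24, 30), (13, 21, 5, n, 25, 18), (19, 21, 7, z, 24, 30), (19, 21, 7, z, 25, 18), (33, 21, 40, q, 24, 30), (33, 21, 40, q, 25, 18), (33, 37, 9, w, 26, 34)}.
Selection A ≠ u: {(13, 21, 5, n, 24, 30), (13, 21, 5, n, 25, 18), (19, 21, 7, z, 24, 30), (19, 21, 7, z, 25, 18), (33, 21, 40, q, 24, 30), (33, 21, 40, q, 25, 18), (33, 37, 9, w, 26, 34)}
Keep only column(s) D, F, B, G: {(40, 21, 33, 18), (40, 21, 33, 30), (5, 21, 13, 18), (5, 21, 13, 30), (7, 21, 19, 18), (7, 21, 19, 30), (9, 37, 33, 34)}
Selection F ≤ 33: {(13, 3, 6, 24), (14, 26, 32, 12), (15, 18, 3, 35), (18, 12, 22, 4), (37, 29, 11, 24), (5, 19, 37, 30)}
Union: {(40, 21, 33, 18), (40, 21, 33, 30), (5, 21, 13, 18), (5, 21, 13, 30), (7, 21, 19, 18), (7, 21, 19, 30), (9, 37, 33, 34)} with {(13, 3, 6, 24), (14, 26, 32, 12), (15, 18, 3, 35), (18, 12, 22, 4), (37, 29, 11, 24), (5, 19, 37, 30)} → {(13, 3, 6, 24), (14, 26, 32, 12), (15, 18, 3, 35), (18, 12, 22, 4), (37, 29, 11, 24), (40, 21, 33, 18), (40, 21, 33, 30), (5, 19, 37, 30), (5, 21, 13, 18), (5, 21, 13, 30), (7, 21, 19, 18), (7, 21, 19, 30), (9, 37, 33, 34)}
Keep only column(s) F, B (3 duplicate(s) eliminated): {(12, 22), (18, 3), (19, 37), (21, 13), (21, 19), (21, 33), (26, 32), (29, 11), (3, 6), (37, 33)}

{(12, 22), (18, 3), (19, 37), (21, 13), (21, 19), (21, 33), (26, 32), (29, 11), (3, 6), (37, 33)}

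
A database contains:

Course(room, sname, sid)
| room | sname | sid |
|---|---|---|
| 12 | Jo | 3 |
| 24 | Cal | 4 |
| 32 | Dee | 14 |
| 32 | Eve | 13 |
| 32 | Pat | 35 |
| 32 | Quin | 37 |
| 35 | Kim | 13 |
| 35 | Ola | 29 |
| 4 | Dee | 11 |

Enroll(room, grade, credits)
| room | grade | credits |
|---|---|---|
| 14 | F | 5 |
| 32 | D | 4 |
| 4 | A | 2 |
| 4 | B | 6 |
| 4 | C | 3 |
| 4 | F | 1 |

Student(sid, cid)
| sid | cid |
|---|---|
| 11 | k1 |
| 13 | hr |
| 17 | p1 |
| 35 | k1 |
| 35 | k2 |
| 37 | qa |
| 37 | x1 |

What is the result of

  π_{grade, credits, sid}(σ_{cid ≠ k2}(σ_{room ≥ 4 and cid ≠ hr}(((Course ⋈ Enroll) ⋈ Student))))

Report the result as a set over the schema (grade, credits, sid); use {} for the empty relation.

{(A, 2, 11), (B, 6, 11), (C, 3, 11), (D, 4, 35), (D, 4, 37), (F, 1, 11)}

Course ⋈ Enroll (natural join on room): {(32, Dee, 14, D, 4), (32, Eve, 13, D, 4), (32, Pat, 35, D, 4), (32, Quin, 37, D, 4), (4, Dee, 11, A, 2), (4, Dee, 11, B, 6), (4, Dee, 11, C, 3), (4, Dee, 11, F, 1)}
(Course ⋈ Enroll) ⋈ Student (natural join on sid): {(32, Eve, 13, D, 4, hr), (32, Pat, 35, D, 4, k1), (32, Pat, 35, D, 4, k2), (32, Quin, 37, D, 4, qa), (32, Quin, 37, D, 4, x1), (4, Dee, 11, A, 2, k1), (4, Dee, 11, B, 6, k1), (4, Dee, 11, C, 3, k1), (4, Dee, 11, F, 1, k1)}
Filtering on room ≥ 4 and cid ≠ hr leaves {(32, Pat, 35, D, 4, k1), (32, Pat, 35, D, 4, k2), (32, Quin, 37, D, 4, qa), (32, Quin, 37, D, 4, x1), (4, Dee, 11, A, 2, k1), (4, Dee, 11, B, 6, k1), (4, Dee, 11, C, 3, k1), (4, Dee, 11, F, 1, k1)}.
Filtering on cid ≠ k2 leaves {(32, Pat, 35, D, 4, k1), (32, Quin, 37, D, 4, qa), (32, Quin, 37, D, 4, x1), (4, Dee, 11, A, 2, k1), (4, Dee, 11, B, 6, k1), (4, Dee, 11, C, 3, k1), (4, Dee, 11, F, 1, k1)}.
Keep only column(s) grade, credits, sid (1 duplicate(s) eliminated): {(A, 2, 11), (B, 6, 11), (C, 3, 11), (D, 4, 35), (D, 4, 37), (F, 1, 11)}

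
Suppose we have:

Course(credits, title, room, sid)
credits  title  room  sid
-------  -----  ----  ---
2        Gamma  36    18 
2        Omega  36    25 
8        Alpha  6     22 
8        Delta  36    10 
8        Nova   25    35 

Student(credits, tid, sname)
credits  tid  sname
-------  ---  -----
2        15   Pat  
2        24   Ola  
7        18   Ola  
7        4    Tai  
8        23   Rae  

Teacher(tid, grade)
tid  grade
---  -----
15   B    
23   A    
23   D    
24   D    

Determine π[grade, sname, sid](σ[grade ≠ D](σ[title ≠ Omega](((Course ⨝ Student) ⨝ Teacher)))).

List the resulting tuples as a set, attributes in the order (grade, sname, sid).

Course ⋈ Student (natural join on credits): {(2, Gamma, 36, 18, 15, Pat), (2, Gamma, 36, 18, 24, Ola), (2, Omega, 36, 25, 15, Pat), (2, Omega, 36, 25, 24, Ola), (8, Alpha, 6, 22, 23, Rae), (8, Delta, 36, 10, 23, Rae), (8, Nova, 25, 35, 23, Rae)}
(Course ⨝ Student) ⋈ Teacher (natural join on tid): {(2, Gamma, 36, 18, 15, Pat, B), (2, Gamma, 36, 18, 24, Ola, D), (2, Omega, 36, 25, 15, Pat, B), (2, Omega, 36, 25, 24, Ola, D), (8, Alpha, 6, 22, 23, Rae, A), (8, Alpha, 6, 22, 23, Rae, D), (8, Delta, 36, 10, 23, Rae, A), (8, Delta, 36, 10, 23, Rae, D), (8, Nova, 25, 35, 23, Rae, A), (8, Nova, 25, 35, 23, Rae, D)}
Selection title ≠ Omega: {(2, Gamma, 36, 18, 15, Pat, B), (2, Gamma, 36, 18, 24, Ola, D), (8, Alpha, 6, 22, 23, Rae, A), (8, Alpha, 6, 22, 23, Rae, D), (8, Delta, 36, 10, 23, Rae, A), (8, Delta, 36, 10, 23, Rae, D), (8, Nova, 25, 35, 23, Rae, A), (8, Nova, 25, 35, 23, Rae, D)}
Selection grade ≠ D: {(2, Gamma, 36, 18, 15, Pat, B), (8, Alpha, 6, 22, 23, Rae, A), (8, Delta, 36, 10, 23, Rae, A), (8, Nova, 25, 35, 23, Rae, A)}
Keep only column(s) grade, sname, sid: {(A, Rae, 10), (A, Rae, 22), (A, Rae, 35), (B, Pat, 18)}

{(A, Rae, 10), (A, Rae, 22), (A, Rae, 35), (B, Pat, 18)}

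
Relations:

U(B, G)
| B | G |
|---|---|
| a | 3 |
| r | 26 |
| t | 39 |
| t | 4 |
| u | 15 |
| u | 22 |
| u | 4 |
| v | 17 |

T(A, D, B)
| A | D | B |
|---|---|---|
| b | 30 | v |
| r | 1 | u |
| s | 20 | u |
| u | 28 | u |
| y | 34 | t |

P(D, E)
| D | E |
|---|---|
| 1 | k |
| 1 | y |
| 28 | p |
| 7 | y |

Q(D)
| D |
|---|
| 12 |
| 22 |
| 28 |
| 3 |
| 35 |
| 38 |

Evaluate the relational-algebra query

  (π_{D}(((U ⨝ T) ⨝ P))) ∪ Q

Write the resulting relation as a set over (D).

{1, 12, 22, 28, 3, 35, 38}

U ⋈ T (natural join on B): {(t, 39, y, 34), (t, 4, y, 34), (u, 15, r, 1), (u, 15, s, 20), (u, 15, u, 28), (u, 22, r, 1), (u, 22, s, 20), (u, 22, u, 28), (u, 4, r, 1), (u, 4, s, 20), (u, 4, u, 28), (v, 17, b, 30)}
(U ⨝ T) ⋈ P (natural join on D): {(u, 15, r, 1, k), (u, 15, r, 1, y), (u, 15, u, 28, p), (u, 22, r, 1, k), (u, 22, r, 1, y), (u, 22, u, 28, p), (u, 4, r, 1, k), (u, 4, r, 1, y), (u, 4, u, 28, p)}
π_{D} gives {1, 28} (7 duplicate(s) eliminated).
Set union of the two operands is {1, 12, 22, 28, 3, 35, 38}.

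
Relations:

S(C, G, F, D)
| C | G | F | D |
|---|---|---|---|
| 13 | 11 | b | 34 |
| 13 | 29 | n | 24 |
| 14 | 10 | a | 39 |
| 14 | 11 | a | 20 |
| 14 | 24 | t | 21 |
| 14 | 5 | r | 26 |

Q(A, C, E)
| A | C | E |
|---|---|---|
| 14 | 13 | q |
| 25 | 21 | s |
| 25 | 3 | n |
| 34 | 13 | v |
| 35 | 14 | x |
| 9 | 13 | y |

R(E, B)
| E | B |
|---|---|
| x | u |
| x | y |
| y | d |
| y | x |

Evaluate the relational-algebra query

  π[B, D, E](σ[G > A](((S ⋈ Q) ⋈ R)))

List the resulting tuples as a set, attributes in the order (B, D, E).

{(d, 24, y), (d, 34, y), (x, 24, y), (x, 34, y)}

Joining S and Q on C yields {(13, 11, b, 34, 14, q), (13, 11, b, 34, 34, v), (13, 11, b, 34, 9, y), (13, 29, n, 24, 14, q), (13, 29, n, 24, 34, v), (13, 29, n, 24, 9, y), (14, 10, a, 39, 35, x), (14, 11, a, 20, 35, x), (14, 24, t, 21, 35, x), (14, 5, r, 26, 35, x)}.
Joining (S ⋈ Q) and R on E yields {(13, 11, b, 34, 9, y, d), (13, 11, b, 34, 9, y, x), (13, 29, n, 24, 9, y, d), (13, 29, n, 24, 9, y, x), (14, 10, a, 39, 35, x, u), (14, 10, a, 39, 35, x, y), (14, 11, a, 20, 35, x, u), (14, 11, a, 20, 35, x, y), (14, 24, t, 21, 35, x, u), (14, 24, t, 21, 35, x, y), (14, 5, r, 26, 35, x, u), (14, 5, r, 26, 35, x, y)}.
Filtering on G > A leaves {(13, 11, b, 34, 9, y, d), (13, 11, b, 34, 9, y, x), (13, 29, n, 24, 9, y, d), (13, 29, n, 24, 9, y, x)}.
Projecting to B, D, E: {(d, 24, y), (d, 34, y), (x, 24, y), (x, 34, y)}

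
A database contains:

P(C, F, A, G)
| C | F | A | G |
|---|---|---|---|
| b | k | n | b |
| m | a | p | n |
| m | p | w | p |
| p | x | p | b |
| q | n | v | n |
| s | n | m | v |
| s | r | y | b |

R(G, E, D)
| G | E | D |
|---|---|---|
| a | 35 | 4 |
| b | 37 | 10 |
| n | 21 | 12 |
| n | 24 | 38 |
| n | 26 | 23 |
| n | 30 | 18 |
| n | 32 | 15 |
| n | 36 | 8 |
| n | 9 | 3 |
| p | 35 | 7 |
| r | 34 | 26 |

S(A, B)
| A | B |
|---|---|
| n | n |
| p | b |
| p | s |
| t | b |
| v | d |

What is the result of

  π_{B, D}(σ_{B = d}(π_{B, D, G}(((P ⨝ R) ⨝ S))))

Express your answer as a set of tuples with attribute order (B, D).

{(d, 12), (d, 15), (d, 18), (d, 23), (d, 3), (d, 38), (d, 8)}

P ⋈ R (natural join on G): {(b, k, n, b, 37, 10), (m, a, p, n, 21, 12), (m, a, p, n, 24, 38), (m, a, p, n, 26, 23), (m, a, p, n, 30, 18), (m, a, p, n, 32, 15), (m, a, p, n, 36, 8), (m, a, p, n, 9, 3), (m, p, w, p, 35, 7), (p, x, p, b, 37, 10), (q, n, v, n, 21, 12), (q, n, v, n, 24, 38), (q, n, v, n, 26, 23), (q, n, v, n, 30, 18), (q, n, v, n, 32, 15), (q, n, v, n, 36, 8), (q, n, v, n, 9, 3), (s, r, y, b, 37, 10)}
(P ⨝ R) ⋈ S (natural join on A): {(b, k, n, b, 37, 10, n), (m, a, p, n, 21, 12, b), (m, a, p, n, 21, 12, s), (m, a, p, n, 24, 38, b), (m, a, p, n, 24, 38, s), (m, a, p, n, 26, 23, b), (m, a, p, n, 26, 23, s), (m, a, p, n, 30, 18, b), (m, a, p, n, 30, 18, s), (m, a, p, n, 32, 15, b), (m, a, p, n, 32, 15, s), (m, a, p, n, 36, 8, b), (m, a, p, n, 36, 8, s), (m, a, p, n, 9, 3, b), (m, a, p, n, 9, 3, s), (p, x, p, b, 37, 10, b), (p, x, p, b, 37, 10, s), (q, n, v, n, 21, 12, d), (q, n, v, n, 24, 38, d), (q, n, v, n, 26, 23, d), (q, n, v, n, 30, 18, d), (q, n, v, n, 32, 15, d), (q, n, v, n, 36, 8, d), (q, n, v, n, 9, 3, d)}
Keep only column(s) B, D, G: {(b, 10, b), (b, 12, n), (b, 15, n), (b, 18, n), (b, 23, n), (b, 3, n), (b, 38, n), (b, 8, n), (d, 12, n), (d, 15, n), (d, 18, n), (d, 23, n), (d, 3, n), (d, 38, n), (d, 8, n), (n, 10, b), (s, 10, b), (s, 12, n), (s, 15, n), (s, 18, n), (s, 23, n), (s, 3, n), (s, 38, n), (s, 8, n)}
Apply σ_{B = d}; surviving tuples: {(d, 12, n), (d, 15, n), (d, 18, n), (d, 23, n), (d, 3, n), (d, 38, n), (d, 8, n)}
Keep only column(s) B, D: {(d, 12), (d, 15), (d, 18), (d, 23), (d, 3), (d, 38), (d, 8)}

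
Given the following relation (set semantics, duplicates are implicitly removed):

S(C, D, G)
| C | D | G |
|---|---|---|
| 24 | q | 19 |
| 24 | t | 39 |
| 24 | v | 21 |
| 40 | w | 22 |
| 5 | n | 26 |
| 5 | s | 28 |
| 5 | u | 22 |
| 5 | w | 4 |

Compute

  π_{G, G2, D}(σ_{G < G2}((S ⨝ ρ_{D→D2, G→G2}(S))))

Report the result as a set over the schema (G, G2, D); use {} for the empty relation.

{(19, 21, q), (19, 39, q), (21, 39, v), (22, 26, u), (22, 28, u), (26, 28, n), (4, 22, w), (4, 26, w), (4, 28, w)}

ρ[D→D2, G→G2]: schema becomes (C, D2, G2); tuples unchanged.
Joining S and ρ_{D→D2, G→G2}(S) on C yields {(24, q, 19, q, 19), (24, q, 19, t, 39), (24, q, 19, v, 21), (24, t, 39, q, 19), (24, t, 39, t, 39), (24, t, 39, v, 21), (24, v, 21, q, 19), (24, v, 21, t, 39), (24, v, 21, v, 21), (40, w, 22, w, 22), (5, n, 26, n, 26), (5, n, 26, s, 28), (5, n, 26, u, 22), (5, n, 26, w, 4), (5, s, 28, n, 26), (5, s, 28, s, 28), (5, s, 28, u, 22), (5, s, 28, w, 4), (5, u, 22, n, 26), (5, u, 22, s, 28), (5, u, 22, u, 22), (5, u, 22, w, 4), (5, w, 4, n, 26), (5, w, 4, s, 28), (5, w, 4, u, 22), (5, w, 4, w, 4)}.
Filtering on G < G2 leaves {(24, q, 19, t, 39), (24, q, 19, v, 21), (24, v, 21, t, 39), (5, n, 26, s, 28), (5, u, 22, n, 26), (5, u, 22, s, 28), (5, w, 4, n, 26), (5, w, 4, s, 28), (5, w, 4, u, 22)}.
Keep only column(s) G, G2, D: {(19, 21, q), (19, 39, q), (21, 39, v), (22, 26, u), (22, 28, u), (26, 28, n), (4, 22, w), (4, 26, w), (4, 28, w)}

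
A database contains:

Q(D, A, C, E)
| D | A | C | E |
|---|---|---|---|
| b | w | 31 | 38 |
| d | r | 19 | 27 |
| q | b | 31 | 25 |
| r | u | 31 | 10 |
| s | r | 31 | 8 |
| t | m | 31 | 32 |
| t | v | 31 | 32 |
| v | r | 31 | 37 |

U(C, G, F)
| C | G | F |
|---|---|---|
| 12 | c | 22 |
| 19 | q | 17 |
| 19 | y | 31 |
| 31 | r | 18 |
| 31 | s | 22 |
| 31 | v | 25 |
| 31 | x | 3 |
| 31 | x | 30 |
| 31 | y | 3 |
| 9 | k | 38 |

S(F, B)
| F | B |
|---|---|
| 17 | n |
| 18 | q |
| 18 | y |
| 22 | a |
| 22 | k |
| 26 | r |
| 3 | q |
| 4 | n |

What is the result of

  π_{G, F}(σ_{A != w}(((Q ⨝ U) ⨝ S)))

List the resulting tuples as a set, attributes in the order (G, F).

{(q, 17), (r, 18), (s, 22), (x, 3), (y, 3)}

Q ⋈ U (natural join on C): {(b, w, 31, 38, r, 18), (b, w, 31, 38, s, 22), (b, w, 31, 38, v, 25), (b, w, 31, 38, x, 3), (b, w, 31, 38, x, 30), (b, w, 31, 38, y, 3), (d, r, 19, 27, q, 17), (d, r, 19, 27, y, 31), (q, b, 31, 25, r, 18), (q, b, 31, 25, s, 22), (q, b, 31, 25, v, 25), (q, b, 31, 25, x, 3), (q, b, 31, 25, x, 30), (q, b, 31, 25, y, 3), (r, u, 31, 10, r, 18), (r, u, 31, 10, s, 22), (r, u, 31, 10, v, 25), (r, u, 31, 10, x, 3), (r, u, 31, 10, x, 30), (r, u, 31, 10, y, 3), (s, r, 31, 8, r, 18), (s, r, 31, 8, s, 22), (s, r, 31, 8, v, 25), (s, r, 31, 8, x, 3), (s, r, 31, 8, x, 30), (s, r, 31, 8, y, 3), (t, m, 31, 32, r, 18), (t, m, 31, 32, s, 22), (t, m, 31, 32, v, 25), (t, m, 31, 32, x, 3), (t, m, 31, 32, x, 30), (t, m, 31, 32, y, 3), (t, v, 31, 32, r, 18), (t, v, 31, 32, s, 22), (t, v, 31, 32, v, 25), (t, v, 31, 32, x, 3), (t, v, 31, 32, x, 30), (t, v, 31, 32, y, 3), (v, r, 31, 37, r, 18), (v, r, 31, 37, s, 22), (v, r, 31, 37, v, 25), (v, r, 31, 37, x, 3), (v, r, 31, 37, x, 30), (v, r, 31, 37, y, 3)}
(Q ⨝ U) ⋈ S (natural join on F): {(b, w, 31, 38, r, 18, q), (b, w, 31, 38, r, 18, y), (b, w, 31, 38, s, 22, a), (b, w, 31, 38, s, 22, k), (b, w, 31, 38, x, 3, q), (b, w, 31, 38, y, 3, q), (d, r, 19, 27, q, 17, n), (q, b, 31, 25, r, 18, q), (q, b, 31, 25, r, 18, y), (q, b, 31, 25, s, 22, a), (q, b, 31, 25, s, 22, k), (q, b, 31, 25, x, 3, q), (q, b, 31, 25, y, 3, q), (r, u, 31, 10, r, 18, q), (r, u, 31, 10, r, 18, y), (r, u, 31, 10, s, 22, a), (r, u, 31, 10, s, 22, k), (r, u, 31, 10, x, 3, q), (r, u, 31, 10, y, 3, q), (s, r, 31, 8, r, 18, q), (s, r, 31, 8, r, 18, y), (s, r, 31, 8, s, 22, a), (s, r, 31, 8, s, 22, k), (s, r, 31, 8, x, 3, q), (s, r, 31, 8, y, 3, q), (t, m, 31, 32, r, 18, q), (t, m, 31, 32, r, 18, y), (t, m, 31, 32, s, 22, a), (t, m, 31, 32, s, 22, k), (t, m, 31, 32, x, 3, q), (t, m, 31, 32, y, 3, q), (t, v, 31, 32, r, 18, q), (t, v, 31, 32, r, 18, y), (t, v, 31, 32, s, 22, a), (t, v, 31, 32, s, 22, k), (t, v, 31, 32, x, 3, q), (t, v, 31, 32, y, 3, q), (v, r, 31, 37, r, 18, q), (v, r, 31, 37, r, 18, y), (v, r, 31, 37, s, 22, a), (v, r, 31, 37, s, 22, k), (v, r, 31, 37, x, 3, q), (v, r, 31, 37, y, 3, q)}
Selection A != w: {(d, r, 19, 27, q, 17, n), (q, b, 31, 25, r, 18, q), (q, b, 31, 25, r, 18, y), (q, b, 31, 25, s, 22, a), (q, b, 31, 25, s, 22, k), (q, b, 31, 25, x, 3, q), (q, b, 31, 25, y, 3, q), (r, u, 31, 10, r, 18, q), (r, u, 31, 10, r, 18, y), (r, u, 31, 10, s, 22, a), (r, u, 31, 10, s, 22, k), (r, u, 31, 10, x, 3, q), (r, u, 31, 10, y, 3, q), (s, r, 31, 8, r, 18, q), (s, r, 31, 8, r, 18, y), (s, r, 31, 8, s, 22, a), (s, r, 31, 8, s, 22, k), (s, r, 31, 8, x, 3, q), (s, r, 31, 8, y, 3, q), (t, m, 31, 32, r, 18, q), (t, m, 31, 32, r, 18, y), (t, m, 31, 32, s, 22, a), (t, m, 31, 32, s, 22, k), (t, m, 31, 32, x, 3, q), (t, m, 31, 32, y, 3, q), (t, v, 31, 32, r, 18, q), (t, v, 31, 32, r, 18, y), (t, v, 31, 32, s, 22, a), (t, v, 31, 32, s, 22, k), (t, v, 31, 32, x, 3, q), (t, v, 31, 32, y, 3, q), (v, r, 31, 37, r, 18, q), (v, r, 31, 37, r, 18, y), (v, r, 31, 37, s, 22, a), (v, r, 31, 37, s, 22, k), (v, r, 31, 37, x, 3, q), (v, r, 31, 37, y, 3, q)}
Keep only column(s) G, F (32 duplicate(s) eliminated): {(q, 17), (r, 18), (s, 22), (x, 3), (y, 3)}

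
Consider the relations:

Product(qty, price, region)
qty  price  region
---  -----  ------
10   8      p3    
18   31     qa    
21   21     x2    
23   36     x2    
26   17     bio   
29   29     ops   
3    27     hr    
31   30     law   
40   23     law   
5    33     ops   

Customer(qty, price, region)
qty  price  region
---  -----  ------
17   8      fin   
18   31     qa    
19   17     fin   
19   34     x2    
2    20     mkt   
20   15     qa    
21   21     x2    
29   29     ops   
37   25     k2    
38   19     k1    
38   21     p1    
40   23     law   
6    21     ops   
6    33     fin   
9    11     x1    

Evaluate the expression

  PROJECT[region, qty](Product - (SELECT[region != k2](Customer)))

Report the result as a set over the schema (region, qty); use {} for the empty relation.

Apply σ_{region != k2}; surviving tuples: {(17, 8, fin), (18, 31, qa), (19, 17, fin), (19, 34, x2), (2, 20, mkt), (20, 15, qa), (21, 21, x2), (29, 29, ops), (38, 19, k1), (38, 21, p1), (40, 23, law), (6, 21, ops), (6, 33, fin), (9, 11, x1)}
Difference: {(10, 8, p3), (18, 31, qa), (21, 21, x2), (23, 36, x2), (26, 17, bio), (29, 29, ops), (3, 27, hr), (31, 30, law), (40, 23, law), (5, 33, ops)} with {(17, 8, fin), (18, 31, qa), (19, 17, fin), (19, 34, x2), (2, 20, mkt), (20, 15, qa), (21, 21, x2), (29, 29, ops), (38, 19, k1), (38, 21, p1), (40, 23, law), (6, 21, ops), (6, 33, fin), (9, 11, x1)} → {(10, 8, p3), (23, 36, x2), (26, 17, bio), (3, 27, hr), (31, 30, law), (5, 33, ops)}
Projecting to region, qty: {(bio, 26), (hr, 3), (law, 31), (ops, 5), (p3, 10), (x2, 23)}

{(bio, 26), (hr, 3), (law, 31), (ops, 5), (p3, 10), (x2, 23)}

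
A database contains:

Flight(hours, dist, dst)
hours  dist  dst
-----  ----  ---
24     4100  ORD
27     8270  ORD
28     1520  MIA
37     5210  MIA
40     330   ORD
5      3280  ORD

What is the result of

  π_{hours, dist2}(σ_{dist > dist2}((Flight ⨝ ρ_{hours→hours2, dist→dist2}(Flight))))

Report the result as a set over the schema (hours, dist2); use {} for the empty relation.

{(24, 3280), (24, 330), (27, 3280), (27, 330), (27, 4100), (37, 1520), (5, 330)}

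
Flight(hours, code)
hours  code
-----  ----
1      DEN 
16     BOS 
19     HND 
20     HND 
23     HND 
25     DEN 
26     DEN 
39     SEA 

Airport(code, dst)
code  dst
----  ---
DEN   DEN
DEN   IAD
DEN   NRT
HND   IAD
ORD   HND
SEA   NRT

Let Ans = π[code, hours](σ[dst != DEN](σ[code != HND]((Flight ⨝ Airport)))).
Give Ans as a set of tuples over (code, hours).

{(DEN, 1), (DEN, 25), (DEN, 26), (SEA, 39)}

Natural join on code: {(1, DEN, DEN), (1, DEN, IAD), (1, DEN, NRT), (19, HND, IAD), (20, HND, IAD), (23, HND, IAD), (25, DEN, DEN), (25, DEN, IAD), (25, DEN, NRT), (26, DEN, DEN), (26, DEN, IAD), (26, DEN, NRT), (39, SEA, NRT)}
Apply σ_{code != HND}; surviving tuples: {(1, DEN, DEN), (1, DEN, IAD), (1, DEN, NRT), (25, DEN, DEN), (25, DEN, IAD), (25, DEN, NRT), (26, DEN, DEN), (26, DEN, IAD), (26, DEN, NRT), (39, SEA, NRT)}
Apply σ_{dst != DEN}; surviving tuples: {(1, DEN, IAD), (1, DEN, NRT), (25, DEN, IAD), (25, DEN, NRT), (26, DEN, IAD), (26, DEN, NRT), (39, SEA, NRT)}
Keep only column(s) code, hours (3 duplicate(s) eliminated): {(DEN, 1), (DEN, 25), (DEN, 26), (SEA, 39)}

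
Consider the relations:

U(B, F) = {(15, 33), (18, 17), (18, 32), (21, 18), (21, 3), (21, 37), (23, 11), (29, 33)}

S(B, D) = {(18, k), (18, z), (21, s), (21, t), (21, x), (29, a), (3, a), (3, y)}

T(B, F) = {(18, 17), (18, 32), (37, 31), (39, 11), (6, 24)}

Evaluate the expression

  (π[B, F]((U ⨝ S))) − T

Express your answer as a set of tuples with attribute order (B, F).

{(21, 18), (21, 3), (21, 37), (29, 33)}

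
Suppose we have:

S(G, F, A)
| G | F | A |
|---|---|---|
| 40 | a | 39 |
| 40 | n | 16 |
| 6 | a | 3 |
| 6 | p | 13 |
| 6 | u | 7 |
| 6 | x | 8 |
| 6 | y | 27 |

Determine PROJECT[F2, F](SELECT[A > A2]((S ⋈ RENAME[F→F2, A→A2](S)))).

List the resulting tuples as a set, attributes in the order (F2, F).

{(a, p), (a, u), (a, x), (a, y), (n, a), (p, y), (u, p), (u, x), (u, y), (x, p), (x, y)}

ρ[F→F2, A→A2]: schema becomes (G, F2, A2); tuples unchanged.
Joining S and RENAME[F→F2, A→A2](S) on G yields {(40, a, 39, a, 39), (40, a, 39, n, 16), (40, n, 16, a, 39), (40, n, 16, n, 16), (6, a, 3, a, 3), (6, a, 3, p, 13), (6, a, 3, u, 7), (6, a, 3, x, 8), (6, a, 3, y, 27), (6, p, 13, a, 3), (6, p, 13, p, 13), (6, p, 13, u, 7), (6, p, 13, x, 8), (6, p, 13, y, 27), (6, u, 7, a, 3), (6, u, 7, p, 13), (6, u, 7, u, 7), (6, u, 7, x, 8), (6, u, 7, y, 27), (6, x, 8, a, 3), (6, x, 8, p, 13), (6, x, 8, u, 7), (6, x, 8, x, 8), (6, x, 8, y, 27), (6, y, 27, a, 3), (6, y, 27, p, 13), (6, y, 27, u, 7), (6, y, 27, x, 8), (6, y, 27, y, 27)}.
Apply σ_{A > A2}; surviving tuples: {(40, a, 39, n, 16), (6, p, 13, a, 3), (6, p, 13, u, 7), (6, p, 13, x, 8), (6, u, 7, a, 3), (6, x, 8, a, 3), (6, x, 8, u, 7), (6, y, 27, a, 3), (6, y, 27, p, 13), (6, y, 27, u, 7), (6, y, 27, x, 8)}
π[F2, F]: project onto (F2, F) → {(a, p), (a, u), (a, x), (a, y), (n, a), (p, y), (u, p), (u, x), (u, y), (x, p), (x, y)}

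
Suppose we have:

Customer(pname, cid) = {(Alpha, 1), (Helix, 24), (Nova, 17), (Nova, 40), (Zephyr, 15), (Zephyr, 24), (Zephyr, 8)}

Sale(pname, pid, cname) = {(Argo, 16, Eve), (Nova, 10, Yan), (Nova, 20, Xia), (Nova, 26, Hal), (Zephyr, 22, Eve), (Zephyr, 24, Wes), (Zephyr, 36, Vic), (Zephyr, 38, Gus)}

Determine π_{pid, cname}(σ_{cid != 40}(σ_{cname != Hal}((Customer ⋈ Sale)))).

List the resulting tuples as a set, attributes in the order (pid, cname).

{(10, Yan), (20, Xia), (22, Eve), (24, Wes), (36, Vic), (38, Gus)}

Joining Customer and Sale on pname yields {(Nova, 17, 10, Yan), (Nova, 17, 20, Xia), (Nova, 17, 26, Hal), (Nova, 40, 10, Yan), (Nova, 40, 20, Xia), (Nova, 40, 26, Hal), (Zephyr, 15, 22, Eve), (Zephyr, 15, 24, Wes), (Zephyr, 15, 36, Vic), (Zephyr, 15, 38, Gus), (Zephyr, 24, 22, Eve), (Zephyr, 24, 24, Wes), (Zephyr, 24, 36, Vic), (Zephyr, 24, 38, Gus), (Zephyr, 8, 22, Eve), (Zephyr, 8, 24, Wes), (Zephyr, 8, 36, Vic), (Zephyr, 8, 38, Gus)}.
Apply σ_{cname != Hal}; surviving tuples: {(Nova, 17, 10, Yan), (Nova, 17, 20, Xia), (Nova, 40, 10, Yan), (Nova, 40, 20, Xia), (Zephyr, 15, 22, Eve), (Zephyr, 15, 24, Wes), (Zephyr, 15, 36, Vic), (Zephyr, 15, 38, Gus), (Zephyr, 24, 22, Eve), (Zephyr, 24, 24, Wes), (Zephyr, 24, 36, Vic), (Zephyr, 24, 38, Gus), (Zephyr, 8, 22, Eve), (Zephyr, 8, 24, Wes), (Zephyr, 8, 36, Vic), (Zephyr, 8, 38, Gus)}
Apply σ_{cid != 40}; surviving tuples: {(Nova, 17, 10, Yan), (Nova, 17, 20, Xia), (Zephyr, 15, 22, Eve), (Zephyr, 15, 24, Wes), (Zephyr, 15, 36, Vic), (Zephyr, 15, 38, Gus), (Zephyr, 24, 22, Eve), (Zephyr, 24, 24, Wes), (Zephyr, 24, 36, Vic), (Zephyr, 24, 38, Gus), (Zephyr, 8, 22, Eve), (Zephyr, 8, 24, Wes), (Zephyr, 8, 36, Vic), (Zephyr, 8, 38, Gus)}
Projecting to pid, cname (8 duplicate(s) eliminated): {(10, Yan), (20, Xia), (22, Eve), (24, Wes), (36, Vic), (38, Gus)}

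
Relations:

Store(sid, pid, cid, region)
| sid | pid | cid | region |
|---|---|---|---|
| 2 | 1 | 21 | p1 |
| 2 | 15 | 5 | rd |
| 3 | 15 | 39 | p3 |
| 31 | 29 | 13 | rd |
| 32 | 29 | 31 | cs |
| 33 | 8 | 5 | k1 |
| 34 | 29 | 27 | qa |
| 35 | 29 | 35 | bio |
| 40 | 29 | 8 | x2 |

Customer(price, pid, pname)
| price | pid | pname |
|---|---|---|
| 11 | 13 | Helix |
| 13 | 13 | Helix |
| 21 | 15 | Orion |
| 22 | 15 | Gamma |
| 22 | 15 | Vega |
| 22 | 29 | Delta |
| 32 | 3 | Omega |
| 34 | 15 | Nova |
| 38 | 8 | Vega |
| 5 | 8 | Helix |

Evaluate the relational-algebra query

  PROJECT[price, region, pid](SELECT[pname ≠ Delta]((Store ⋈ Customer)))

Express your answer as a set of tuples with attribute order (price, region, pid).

{(21, p3, 15), (21, rd, 15), (22, p3, 15), (22, rd, 15), (34, p3, 15), (34, rd, 15), (38, k1, 8), (5, k1, 8)}

Natural join on pid: {(2, 15, 5, rd, 21, Orion), (2, 15, 5, rd, 22, Gamma), (2, 15, 5, rd, 22, Vega), (2, 15, 5, rd, 34, Nova), (3, 15, 39, p3, 21, Orion), (3, 15, 39, p3, 22, Gamma), (3, 15, 39, p3, 22, Vega), (3, 15, 39, p3, 34, Nova), (31, 29, 13, rd, 22, Delta), (32, 29, 31, cs, 22, Delta), (33, 8, 5, k1, 38, Vega), (33, 8, 5, k1, 5, Helix), (34, 29, 27, qa, 22, Delta), (35, 29, 35, bio, 22, Delta), (40, 29, 8, x2, 22, Delta)}
Selection pname ≠ Delta: {(2, 15, 5, rd, 21, Orion), (2, 15, 5, rd, 22, Gamma), (2, 15, 5, rd, 22, Vega), (2, 15, 5, rd, 34, Nova), (3, 15, 39, p3, 21, Orion), (3, 15, 39, p3, 22, Gamma), (3, 15, 39, p3, 22, Vega), (3, 15, 39, p3, 34, Nova), (33, 8, 5, k1, 38, Vega), (33, 8, 5, k1, 5, Helix)}
π_{price, region, pid} gives {(21, p3, 15), (21, rd, 15), (22, p3, 15), (22, rd, 15), (34, p3, 15), (34, rd, 15), (38, k1, 8), (5, k1, 8)} (2 duplicate(s) eliminated).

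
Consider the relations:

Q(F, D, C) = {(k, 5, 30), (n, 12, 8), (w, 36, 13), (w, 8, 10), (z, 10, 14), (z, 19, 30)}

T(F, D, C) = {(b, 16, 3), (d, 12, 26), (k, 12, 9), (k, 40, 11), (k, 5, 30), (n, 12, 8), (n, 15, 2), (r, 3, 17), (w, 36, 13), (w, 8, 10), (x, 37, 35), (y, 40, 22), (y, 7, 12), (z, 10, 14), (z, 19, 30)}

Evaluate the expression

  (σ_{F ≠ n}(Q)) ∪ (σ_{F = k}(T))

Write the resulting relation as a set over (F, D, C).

Apply σ_{F ≠ n}; surviving tuples: {(k, 5, 30), (w, 36, 13), (w, 8, 10), (z, 10, 14), (z, 19, 30)}
Apply σ_{F = k}; surviving tuples: {(k, 12, 9), (k, 40, 11), (k, 5, 30)}
Taking the union: {(k, 12, 9), (k, 40, 11), (k, 5, 30), (w, 36, 13), (w, 8, 10), (z, 10, 14), (z, 19, 30)}

{(k, 12, 9), (k, 40, 11), (k, 5, 30), (w, 36, 13), (w, 8, 10), (z, 10, 14), (z, 19, 30)}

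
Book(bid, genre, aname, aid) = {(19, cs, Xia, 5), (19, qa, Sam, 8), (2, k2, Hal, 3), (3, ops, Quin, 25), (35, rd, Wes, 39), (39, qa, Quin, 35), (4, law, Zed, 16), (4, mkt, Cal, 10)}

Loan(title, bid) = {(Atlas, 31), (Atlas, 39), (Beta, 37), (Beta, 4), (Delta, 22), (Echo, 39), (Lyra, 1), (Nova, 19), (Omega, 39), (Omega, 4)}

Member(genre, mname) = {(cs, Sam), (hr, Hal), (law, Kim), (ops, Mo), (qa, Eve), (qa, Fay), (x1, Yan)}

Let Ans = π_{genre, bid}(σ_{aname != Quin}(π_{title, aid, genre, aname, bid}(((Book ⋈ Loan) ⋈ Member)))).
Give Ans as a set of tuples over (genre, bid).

Joining Book and Loan on bid yields {(19, cs, Xia, 5, Nova), (19, qa, Sam, 8, Nova), (39, qa, Quin, 35, Atlas), (39, qa, Quin, 35, Echo), (39, qa, Quin, 35, Omega), (4, law, Zed, 16, Beta), (4, law, Zed, 16, Omega), (4, mkt, Cal, 10, Beta), (4, mkt, Cal, 10, Omega)}.
Joining (Book ⋈ Loan) and Member on genre yields {(19, cs, Xia, 5, Nova, Sam), (19, qa, Sam, 8, Nova, Eve), (19, qa, Sam, 8, Nova, Fay), (39, qa, Quin, 35, Atlas, Eve), (39, qa, Quin, 35, Atlas, Fay), (39, qa, Quin, 35, Echo, Eve), (39, qa, Quin, 35, Echo, Fay), (39, qa, Quin, 35, Omega, Eve), (39, qa, Quin, 35, Omega, Fay), (4, law, Zed, 16, Beta, Kim), (4, law, Zed, 16, Omega, Kim)}.
π[title, aid, genre, aname, bid]: project onto (title, aid, genre, aname, bid) (4 duplicate(s) eliminated) → {(Atlas, 35, qa, Quin, 39), (Beta, 16, law, Zed, 4), (Echo, 35, qa, Quin, 39), (Nova, 5, cs, Xia, 19), (Nova, 8, qa, Sam, 19), (Omega, 16, law, Zed, 4), (Omega, 35, qa, Quin, 39)}
σ[aname != Quin]: keep tuples satisfying aname != Quin → {(Beta, 16, law, Zed, 4), (Nova, 5, cs, Xia, 19), (Nova, 8, qa, Sam, 19), (Omega, 16, law, Zed, 4)}
π[genre, bid]: project onto (genre, bid) (1 duplicate(s) eliminated) → {(cs, 19), (law, 4), (qa, 19)}

{(cs, 19), (law, 4), (qa, 19)}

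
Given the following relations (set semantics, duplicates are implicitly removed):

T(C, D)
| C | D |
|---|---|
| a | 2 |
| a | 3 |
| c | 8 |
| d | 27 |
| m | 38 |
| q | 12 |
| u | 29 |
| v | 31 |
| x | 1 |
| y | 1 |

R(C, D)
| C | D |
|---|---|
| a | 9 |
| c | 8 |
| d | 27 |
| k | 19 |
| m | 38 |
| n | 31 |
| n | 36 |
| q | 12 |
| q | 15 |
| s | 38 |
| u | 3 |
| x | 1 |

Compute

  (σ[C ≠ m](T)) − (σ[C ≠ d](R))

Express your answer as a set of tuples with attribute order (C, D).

Filtering on C ≠ m leaves {(a, 2), (a, 3), (c, 8), (d, 27), (q, 12), (u, 29), (v, 31), (x, 1), (y, 1)}.
Filtering on C ≠ d leaves {(a, 9), (c, 8), (k, 19), (m, 38), (n, 31), (n, 36), (q, 12), (q, 15), (s, 38), (u, 3), (x, 1)}.
Difference: {(a, 2), (a, 3), (c, 8), (d, 27), (q, 12), (u, 29), (v, 31), (x, 1), (y, 1)} with {(a, 9), (c, 8), (k, 19), (m, 38), (n, 31), (n, 36), (q, 12), (q, 15), (s, 38), (u, 3), (x, 1)} → {(a, 2), (a, 3), (d, 27), (u, 29), (v, 31), (y, 1)}

{(a, 2), (a, 3), (d, 27), (u, 29), (v, 31), (y, 1)}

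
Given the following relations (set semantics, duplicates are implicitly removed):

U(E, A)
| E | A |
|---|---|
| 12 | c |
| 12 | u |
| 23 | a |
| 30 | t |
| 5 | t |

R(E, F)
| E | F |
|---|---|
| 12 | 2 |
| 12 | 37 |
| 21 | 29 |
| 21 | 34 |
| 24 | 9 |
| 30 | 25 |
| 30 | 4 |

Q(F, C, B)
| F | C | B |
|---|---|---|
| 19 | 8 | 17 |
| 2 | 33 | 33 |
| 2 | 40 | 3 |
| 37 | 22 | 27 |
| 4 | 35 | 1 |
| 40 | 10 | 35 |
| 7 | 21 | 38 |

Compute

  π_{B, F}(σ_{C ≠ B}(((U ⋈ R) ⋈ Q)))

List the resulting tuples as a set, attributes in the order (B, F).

{(1, 4), (27, 37), (3, 2)}

Natural join on E: {(12, c, 2), (12, c, 37), (12, u, 2), (12, u, 37), (30, t, 25), (30, t, 4)}
Natural join on F: {(12, c, 2, 33, 33), (12, c, 2, 40, 3), (12, c, 37, 22, 27), (12, u, 2, 33, 33), (12, u, 2, 40, 3), (12, u, 37, 22, 27), (30, t, 4, 35, 1)}
σ[C ≠ B]: keep tuples satisfying C ≠ B → {(12, c, 2, 40, 3), (12, c, 37, 22, 27), (12, u, 2, 40, 3), (12, u, 37, 22, 27), (30, t, 4, 35, 1)}
Keep only column(s) B, F (2 duplicate(s) eliminated): {(1, 4), (27, 37), (3, 2)}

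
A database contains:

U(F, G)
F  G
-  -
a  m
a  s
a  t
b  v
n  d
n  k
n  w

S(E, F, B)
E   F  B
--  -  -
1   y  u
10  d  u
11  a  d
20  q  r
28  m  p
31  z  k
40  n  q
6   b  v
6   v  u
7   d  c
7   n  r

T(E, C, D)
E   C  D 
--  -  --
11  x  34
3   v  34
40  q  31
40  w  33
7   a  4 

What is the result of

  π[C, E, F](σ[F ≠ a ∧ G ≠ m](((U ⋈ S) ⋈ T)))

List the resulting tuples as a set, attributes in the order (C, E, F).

{(a, 7, n), (q, 40, n), (w, 40, n)}

U ⋈ S (natural join on F): {(a, m, 11, d), (a, s, 11, d), (a, t, 11, d), (b, v, 6, v), (n, d, 40, q), (n, d, 7, r), (n, k, 40, q), (n, k, 7, r), (n, w, 40, q), (n, w, 7, r)}
(U ⋈ S) ⋈ T (natural join on E): {(a, m, 11, d, x, 34), (a, s, 11, d, x, 34), (a, t, 11, d, x, 34), (n, d, 40, q, q, 31), (n, d, 40, q, w, 33), (n, d, 7, r, a, 4), (n, k, 40, q, q, 31), (n, k, 40, q, w, 33), (n, k, 7, r, a, 4), (n, w, 40, q, q, 31), (n, w, 40, q, w, 33), (n, w, 7, r, a, 4)}
Filtering on F ≠ a ∧ G ≠ m leaves {(n, d, 40, q, q, 31), (n, d, 40, q, w, 33), (n, d, 7, r, a, 4), (n, k, 40, q, q, 31), (n, k, 40, q, w, 33), (n, k, 7, r, a, 4), (n, w, 40, q, q, 31), (n, w, 40, q, w, 33), (n, w, 7, r, a, 4)}.
π_{C, E, F} gives {(a, 7, n), (q, 40, n), (w, 40, n)} (6 duplicate(s) eliminated).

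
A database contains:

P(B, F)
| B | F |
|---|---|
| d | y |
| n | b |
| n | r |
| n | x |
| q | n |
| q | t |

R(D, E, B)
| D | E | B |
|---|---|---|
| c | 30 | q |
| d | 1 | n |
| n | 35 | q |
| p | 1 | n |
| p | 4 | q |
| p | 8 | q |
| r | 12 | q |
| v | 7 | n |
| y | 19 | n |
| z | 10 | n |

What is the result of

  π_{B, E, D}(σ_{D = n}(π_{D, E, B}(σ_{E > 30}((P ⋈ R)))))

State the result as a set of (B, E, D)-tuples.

Natural join on B: {(n, b, d, 1), (n, b, p, 1), (n, b, v, 7), (n, b, y, 19), (n, b, z, 10), (n, r, d, 1), (n, r, p, 1), (n, r, v, 7), (n, r, y, 19), (n, r, z, 10), (n, x, d, 1), (n, x, p, 1), (n, x, v, 7), (n, x, y, 19), (n, x, z, 10), (q, n, c, 30), (q, n, n, 35), (q, n, p, 4), (q, n, p, 8), (q, n, r, 12), (q, t, c, 30), (q, t, n, 35), (q, t, p, 4), (q, t, p, 8), (q, t, r, 12)}
σ[E > 30]: keep tuples satisfying E > 30 → {(q, n, n, 35), (q, t, n, 35)}
π_{D, E, B} gives {(n, 35, q)} (1 duplicate(s) eliminated).
σ[D = n]: keep tuples satisfying D = n → {(n, 35, q)}
π_{B, E, D} gives {(q, 35, n)}.

{(q, 35, n)}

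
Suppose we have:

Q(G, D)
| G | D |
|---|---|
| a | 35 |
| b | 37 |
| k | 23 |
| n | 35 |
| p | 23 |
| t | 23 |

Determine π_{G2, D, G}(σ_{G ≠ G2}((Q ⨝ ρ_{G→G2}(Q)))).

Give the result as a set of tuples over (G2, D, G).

ρ[G→G2]: schema becomes (G2, D); tuples unchanged.
Natural join on D: {(a, 35, a), (a, 35, n), (b, 37, b), (k, 23, k), (k, 23, p), (k, 23, t), (n, 35, a), (n, 35, n), (p, 23, k), (p, 23, p), (p, 23, t), (t, 23, k), (t, 23, p), (t, 23, t)}
Filtering on G ≠ G2 leaves {(a, 35, n), (k, 23, p), (k, 23, t), (n, 35, a), (p, 23, k), (p, 23, t), (t, 23, k), (t, 23, p)}.
π_{G2, D, G} gives {(a, 35, n), (k, 23, p), (k, 23, t), (n, 35, a), (p, 23, k), (p, 23, t), (t, 23, k), (t, 23, p)}.

{(a, 35, n), (k, 23, p), (k, 23, t), (n, 35, a), (p, 23, k), (p, 23, t), (t, 23, k), (t, 23, p)}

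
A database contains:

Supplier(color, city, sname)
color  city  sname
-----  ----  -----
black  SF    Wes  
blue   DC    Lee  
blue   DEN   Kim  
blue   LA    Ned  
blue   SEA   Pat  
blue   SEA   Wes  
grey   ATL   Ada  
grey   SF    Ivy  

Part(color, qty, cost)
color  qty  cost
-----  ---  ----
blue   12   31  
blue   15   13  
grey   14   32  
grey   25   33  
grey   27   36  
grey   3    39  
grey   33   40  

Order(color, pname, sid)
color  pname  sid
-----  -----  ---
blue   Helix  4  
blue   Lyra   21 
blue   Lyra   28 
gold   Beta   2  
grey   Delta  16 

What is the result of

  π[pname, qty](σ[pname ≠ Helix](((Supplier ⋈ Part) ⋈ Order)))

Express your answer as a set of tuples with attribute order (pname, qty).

Supplier ⋈ Part (natural join on color): {(blue, DC, Lee, 12, 31), (blue, DC, Lee, 15, 13), (blue, DEN, Kim, 12, 31), (blue, DEN, Kim, 15, 13), (blue, LA, Ned, 12, 31), (blue, LA, Ned, 15, 13), (blue, SEA, Pat, 12, 31), (blue, SEA, Pat, 15, 13), (blue, SEA, Wes, 12, 31), (blue, SEA, Wes, 15, 13), (grey, ATL, Ada, 14, 32), (grey, ATL, Ada, 25, 33), (grey, ATL, Ada, 27, 36), (grey, ATL, Ada, 3, 39), (grey, ATL, Ada, 33, 40), (grey, SF, Ivy, 14, 32), (grey, SF, Ivy, 25, 33), (grey, SF, Ivy, 27, 36), (grey, SF, Ivy, 3, 39), (grey, SF, Ivy, 33, 40)}
(Supplier ⋈ Part) ⋈ Order (natural join on color): {(blue, DC, Lee, 12, 31, Helix, 4), (blue, DC, Lee, 12, 31, Lyra, 21), (blue, DC, Lee, 12, 31, Lyra, 28), (blue, DC, Lee, 15, 13, Helix, 4), (blue, DC, Lee, 15, 13, Lyra, 21), (blue, DC, Lee, 15, 13, Lyra, 28), (blue, DEN, Kim, 12, 31, Helix, 4), (blue, DEN, Kim, 12, 31, Lyra, 21), (blue, DEN, Kim, 12, 31, Lyra, 28), (blue, DEN, Kim, 15, 13, Helix, 4), (blue, DEN, Kim, 15, 13, Lyra, 21), (blue, DEN, Kim, 15, 13, Lyra, 28), (blue, LA, Ned, 12, 31, Helix, 4), (blue, LA, Ned, 12, 31, Lyra, 21), (blue, LA, Ned, 12, 31, Lyra, 28), (blue, LA, Ned, 15, 13, Helix, 4), (blue, LA, Ned, 15, 13, Lyra, 21), (blue, LA, Ned, 15, 13, Lyra, 28), (blue, SEA, Pat, 12, 31, Helix, 4), (blue, SEA, Pat, 12, 31, Lyra, 21), (blue, SEA, Pat, 12, 31, Lyra, 28), (blue, SEA, Pat, 15, 13, Helix, 4), (blue, SEA, Pat, 15, 13, Lyra, 21), (blue, SEA, Pat, 15, 13, Lyra, 28), (blue, SEA, Wes, 12, 31, Helix, 4), (blue, SEA, Wes, 12, 31, Lyra, 21), (blue, SEA, Wes, 12, 31, Lyra, 28), (blue, SEA, Wes, 15, 13, Helix, 4), (blue, SEA, Wes, 15, 13, Lyra, 21), (blue, SEA, Wes, 15, 13, Lyra, 28), (grey, ATL, Ada, 14, 32, Delta, 16), (grey, ATL, Ada, 25, 33, Delta, 16), (grey, ATL, Ada, 27, 36, Delta, 16), (grey, ATL, Ada, 3, 39, Delta, 16), (grey, ATL, Ada, 33, 40, Delta, 16), (grey, SF, Ivy, 14, 32, Delta, 16), (grey, SF, Ivy, 25, 33, Delta, 16), (grey, SF, Ivy, 27, 36, Delta, 16), (grey, SF, Ivy, 3, 39, Delta, 16), (grey, SF, Ivy, 33, 40, Delta, 16)}
Apply σ_{pname ≠ Helix}; surviving tuples: {(blue, DC, Lee, 12, 31, Lyra, 21), (blue, DC, Lee, 12, 31, Lyra, 28), (blue, DC, Lee, 15, 13, Lyra, 21), (blue, DC, Lee, 15, 13, Lyra, 28), (blue, DEN, Kim, 12, 31, Lyra, 21), (blue, DEN, Kim, 12, 31, Lyra, 28), (blue, DEN, Kim, 15, 13, Lyra, 21), (blue, DEN, Kim, 15, 13, Lyra, 28), (blue, LA, Ned, 12, 31, Lyra, 21), (blue, LA, Ned, 12, 31, Lyra, 28), (blue, LA, Ned, 15, 13, Lyra, 21), (blue, LA, Ned, 15, 13, Lyra, 28), (blue, SEA, Pat, 12, 31, Lyra, 21), (blue, SEA, Pat, 12, 31, Lyra, 28), (blue, SEA, Pat, 15, 13, Lyra, 21), (blue, SEA, Pat, 15, 13, Lyra, 28), (blue, SEA, Wes, 12, 31, Lyra, 21), (blue, SEA, Wes, 12, 31, Lyra, 28), (blue, SEA, Wes, 15, 13, Lyra, 21), (blue, SEA, Wes, 15, 13, Lyra, 28), (grey, ATL, Ada, 14, 32, Delta, 16), (grey, ATL, Ada, 25, 33, Delta, 16), (grey, ATL, Ada, 27, 36, Delta, 16), (grey, ATL, Ada, 3, 39, Delta, 16), (grey, ATL, Ada, 33, 40, Delta, 16), (grey, SF, Ivy, 14, 32, Delta, 16), (grey, SF, Ivy, 25, 33, Delta, 16), (grey, SF, Ivy, 27, 36, Delta, 16), (grey, SF, Ivy, 3, 39, Delta, 16), (grey, SF, Ivy, 33, 40, Delta, 16)}
π[pname, qty]: project onto (pname, qty) (23 duplicate(s) eliminated) → {(Delta, 14), (Delta, 25), (Delta, 27), (Delta, 3), (Delta, 33), (Lyra, 12), (Lyra, 15)}

{(Delta, 14), (Delta, 25), (Delta, 27), (Delta, 3), (Delta, 33), (Lyra, 12), (Lyra, 15)}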